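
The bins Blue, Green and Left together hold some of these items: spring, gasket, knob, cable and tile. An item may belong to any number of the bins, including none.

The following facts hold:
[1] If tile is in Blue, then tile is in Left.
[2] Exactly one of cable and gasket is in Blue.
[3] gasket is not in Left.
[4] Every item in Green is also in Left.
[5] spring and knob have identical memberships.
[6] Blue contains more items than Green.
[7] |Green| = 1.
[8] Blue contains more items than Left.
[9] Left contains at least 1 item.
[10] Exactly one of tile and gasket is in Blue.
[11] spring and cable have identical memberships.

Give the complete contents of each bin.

Blue = {cable, knob, spring, tile}; Green = {tile}; Left = {tile}

From (3): gasket ∉ Left.
(4) contrapositive: gasket ∉ Green.
Suppose spring ∉ Blue: no assignment then satisfies all the clues, so spring ∈ Blue.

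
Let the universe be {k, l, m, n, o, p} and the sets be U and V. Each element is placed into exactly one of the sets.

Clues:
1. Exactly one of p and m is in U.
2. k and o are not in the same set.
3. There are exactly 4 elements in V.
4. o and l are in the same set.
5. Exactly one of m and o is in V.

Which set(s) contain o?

o: V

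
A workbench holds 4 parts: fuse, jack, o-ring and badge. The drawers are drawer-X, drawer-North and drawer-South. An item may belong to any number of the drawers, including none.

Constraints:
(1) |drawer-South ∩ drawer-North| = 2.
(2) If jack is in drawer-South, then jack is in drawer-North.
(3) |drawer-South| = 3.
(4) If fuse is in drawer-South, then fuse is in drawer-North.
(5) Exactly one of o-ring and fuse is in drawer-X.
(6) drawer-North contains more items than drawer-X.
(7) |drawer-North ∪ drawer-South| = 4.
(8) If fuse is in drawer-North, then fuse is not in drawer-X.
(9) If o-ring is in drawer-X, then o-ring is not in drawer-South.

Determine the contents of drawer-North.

drawer-North = {fuse, jack, o-ring}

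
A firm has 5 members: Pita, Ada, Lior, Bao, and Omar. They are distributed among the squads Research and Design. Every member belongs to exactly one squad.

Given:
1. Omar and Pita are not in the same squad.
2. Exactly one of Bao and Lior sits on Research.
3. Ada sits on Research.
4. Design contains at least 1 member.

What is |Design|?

2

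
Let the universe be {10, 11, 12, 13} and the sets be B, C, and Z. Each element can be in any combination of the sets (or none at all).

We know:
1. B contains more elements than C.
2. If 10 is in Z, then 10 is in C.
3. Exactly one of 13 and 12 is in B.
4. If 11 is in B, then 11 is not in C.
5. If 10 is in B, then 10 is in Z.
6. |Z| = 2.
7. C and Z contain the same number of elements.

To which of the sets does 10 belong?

10: B, C, Z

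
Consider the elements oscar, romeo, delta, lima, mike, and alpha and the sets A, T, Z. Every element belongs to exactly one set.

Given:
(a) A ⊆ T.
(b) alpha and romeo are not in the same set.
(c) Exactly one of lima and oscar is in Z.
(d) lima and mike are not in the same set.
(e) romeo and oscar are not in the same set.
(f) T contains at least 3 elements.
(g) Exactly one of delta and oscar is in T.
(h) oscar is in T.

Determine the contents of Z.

Z = {delta, lima, romeo}

From (h): oscar ∈ T.
(c) (exactly one): lima ∈ Z.
(d): mike ∉ Z.
(e): romeo ∉ T.
(g) (exactly one): delta ∉ T.
(a) contrapositive: romeo ∉ A.
(a) contrapositive: delta ∉ A.
(f): only 3 candidates remain for T, so all are in.
Only one set left: romeo ∈ Z.
Only one set left: delta ∈ Z.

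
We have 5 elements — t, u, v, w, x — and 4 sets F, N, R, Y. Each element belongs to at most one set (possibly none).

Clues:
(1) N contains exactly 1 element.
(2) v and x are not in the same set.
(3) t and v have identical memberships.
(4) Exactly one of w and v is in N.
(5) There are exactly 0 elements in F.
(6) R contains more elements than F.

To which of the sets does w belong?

w: N

(5): F already has 0, so the rest are out.
Suppose w ∉ N: no assignment then satisfies all the clues, so w ∈ N.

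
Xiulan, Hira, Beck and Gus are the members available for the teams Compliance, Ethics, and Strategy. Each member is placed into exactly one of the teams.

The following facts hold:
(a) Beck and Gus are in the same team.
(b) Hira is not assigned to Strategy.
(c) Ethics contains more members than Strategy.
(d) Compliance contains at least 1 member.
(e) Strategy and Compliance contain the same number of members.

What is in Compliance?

Compliance = {Hira}

From (b): Hira ∉ Strategy.
Suppose Xiulan ∈ Compliance: no assignment then satisfies all the clues, so Xiulan ∉ Compliance.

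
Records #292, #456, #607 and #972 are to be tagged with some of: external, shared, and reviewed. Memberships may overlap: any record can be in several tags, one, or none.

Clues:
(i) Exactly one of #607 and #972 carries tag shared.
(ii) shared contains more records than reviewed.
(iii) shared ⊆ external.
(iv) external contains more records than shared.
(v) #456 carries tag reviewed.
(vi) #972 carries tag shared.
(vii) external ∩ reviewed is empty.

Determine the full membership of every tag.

external = {#292, #607, #972}; shared = {#292, #972}; reviewed = {#456}

From (v): #456 ∈ reviewed.
From (vi): #972 ∈ shared.
(i) (exactly one): #607 ∉ shared.
(iii) with #972 ∈ shared: #972 ∈ external.
(vii) (disjoint): #456 ∉ external.
(vii) (disjoint): #972 ∉ reviewed.
(iii) contrapositive: #456 ∉ shared.
Suppose #292 ∉ external: no assignment then satisfies all the clues, so #292 ∈ external.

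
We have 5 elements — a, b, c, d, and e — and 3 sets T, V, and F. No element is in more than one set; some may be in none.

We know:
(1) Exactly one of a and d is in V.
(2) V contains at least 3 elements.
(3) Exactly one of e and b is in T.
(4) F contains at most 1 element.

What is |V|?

3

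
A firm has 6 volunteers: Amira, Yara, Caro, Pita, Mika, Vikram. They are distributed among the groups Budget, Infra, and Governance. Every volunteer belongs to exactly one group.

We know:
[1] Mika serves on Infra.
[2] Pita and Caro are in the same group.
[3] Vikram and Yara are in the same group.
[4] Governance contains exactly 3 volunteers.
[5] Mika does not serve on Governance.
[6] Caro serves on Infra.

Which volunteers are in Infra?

Infra = {Caro, Mika, Pita}

From (1): Mika ∈ Infra.
From (6): Caro ∈ Infra.
(2): Pita matches Caro: Pita ∉ Budget.
(2): Pita matches Caro: Pita ∈ Infra.
(4): only 3 candidates remain for Governance, so all are in.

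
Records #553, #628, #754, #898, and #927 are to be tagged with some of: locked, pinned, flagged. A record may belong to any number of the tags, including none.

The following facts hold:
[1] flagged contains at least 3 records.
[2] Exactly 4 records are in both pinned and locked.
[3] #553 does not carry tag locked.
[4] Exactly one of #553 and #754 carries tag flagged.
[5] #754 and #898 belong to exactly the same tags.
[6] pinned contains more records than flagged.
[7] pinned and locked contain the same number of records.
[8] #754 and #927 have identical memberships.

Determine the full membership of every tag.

locked = {#628, #754, #898, #927}; pinned = {#628, #754, #898, #927}; flagged = {#754, #898, #927}

From (3): #553 ∉ locked.
Suppose #553 ∈ pinned: no assignment then satisfies all the clues, so #553 ∉ pinned.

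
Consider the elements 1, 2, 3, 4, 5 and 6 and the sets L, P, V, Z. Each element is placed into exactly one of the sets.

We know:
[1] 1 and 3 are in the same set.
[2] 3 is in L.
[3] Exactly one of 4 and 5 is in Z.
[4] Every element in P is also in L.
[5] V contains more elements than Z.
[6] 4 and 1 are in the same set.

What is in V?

V = {2, 6}

From (2): 3 ∈ L.
(1): 1 matches 3: 1 ∈ L.
(6): 4 matches 1: 4 ∈ L.
(3) (exactly one): 5 ∈ Z.
Suppose 2 ∉ V: no assignment then satisfies all the clues, so 2 ∈ V.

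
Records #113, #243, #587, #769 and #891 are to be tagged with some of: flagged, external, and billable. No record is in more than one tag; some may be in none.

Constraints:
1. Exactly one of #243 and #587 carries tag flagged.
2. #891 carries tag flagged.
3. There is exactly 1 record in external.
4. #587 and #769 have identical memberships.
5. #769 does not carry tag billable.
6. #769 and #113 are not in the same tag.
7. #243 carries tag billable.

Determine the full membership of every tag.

From (2): #891 ∈ flagged.
From (5): #769 ∉ billable.
From (7): #243 ∈ billable.
(1) (exactly one): #587 ∈ flagged.
(4): #769 matches #587: #769 ∈ flagged.
(6): #113 ∉ flagged.
(3): only 1 candidates remain for external, so all are in.

flagged = {#587, #769, #891}; external = {#113}; billable = {#243}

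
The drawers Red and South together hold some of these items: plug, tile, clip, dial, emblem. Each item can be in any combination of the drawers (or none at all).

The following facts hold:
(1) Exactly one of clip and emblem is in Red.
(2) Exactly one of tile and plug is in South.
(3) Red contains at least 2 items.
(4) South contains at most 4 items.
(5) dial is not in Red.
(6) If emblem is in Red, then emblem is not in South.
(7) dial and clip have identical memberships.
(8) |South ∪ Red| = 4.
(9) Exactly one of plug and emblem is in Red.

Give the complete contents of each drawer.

Red = {emblem, tile}; South = {clip, dial, tile}

From (5): dial ∉ Red.
(7): clip matches dial: clip ∉ Red.
(1) (exactly one): emblem ∈ Red.
(6): emblem ∉ South.
(9) (exactly one): plug ∉ Red.
(3): only 2 candidates remain for Red, so all are in.
Suppose plug ∈ South: no assignment then satisfies all the clues, so plug ∉ South.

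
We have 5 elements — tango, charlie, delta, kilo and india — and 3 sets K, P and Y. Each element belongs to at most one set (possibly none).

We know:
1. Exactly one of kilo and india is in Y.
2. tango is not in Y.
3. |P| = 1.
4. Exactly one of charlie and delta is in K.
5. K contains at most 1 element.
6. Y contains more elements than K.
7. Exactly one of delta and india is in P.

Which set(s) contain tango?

tango: none

From (2): tango ∉ Y.
Suppose tango ∈ K: no assignment then satisfies all the clues, so tango ∉ K.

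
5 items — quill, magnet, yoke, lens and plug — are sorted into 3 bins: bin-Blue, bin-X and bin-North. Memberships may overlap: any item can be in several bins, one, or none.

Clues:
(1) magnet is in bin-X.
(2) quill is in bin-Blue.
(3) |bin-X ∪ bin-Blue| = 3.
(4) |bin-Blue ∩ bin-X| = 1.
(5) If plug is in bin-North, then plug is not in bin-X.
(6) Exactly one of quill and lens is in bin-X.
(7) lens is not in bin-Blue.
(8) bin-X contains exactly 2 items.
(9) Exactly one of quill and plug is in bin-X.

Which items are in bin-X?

bin-X = {magnet, quill}

From (1): magnet ∈ bin-X.
From (2): quill ∈ bin-Blue.
From (7): lens ∉ bin-Blue.
Suppose quill ∉ bin-X: no assignment then satisfies all the clues, so quill ∈ bin-X.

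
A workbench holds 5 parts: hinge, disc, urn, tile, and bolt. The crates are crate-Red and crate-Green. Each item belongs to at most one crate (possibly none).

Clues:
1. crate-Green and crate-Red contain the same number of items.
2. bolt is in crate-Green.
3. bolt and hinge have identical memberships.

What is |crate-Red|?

2

From (2): bolt ∈ crate-Green.
(3): hinge matches bolt: hinge ∉ crate-Red.
(3): hinge matches bolt: hinge ∈ crate-Green.
Suppose disc ∈ crate-Green: no assignment then satisfies all the clues, so disc ∉ crate-Green.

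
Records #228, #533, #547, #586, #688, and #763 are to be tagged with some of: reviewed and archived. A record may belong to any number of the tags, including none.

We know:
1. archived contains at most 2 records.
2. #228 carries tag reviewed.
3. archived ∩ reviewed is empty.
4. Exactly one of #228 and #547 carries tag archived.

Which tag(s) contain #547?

#547: archived

From (2): #228 ∈ reviewed.
(3) (disjoint): #228 ∉ archived.
(4) (exactly one): #547 ∈ archived.
(3) (disjoint): #547 ∉ reviewed.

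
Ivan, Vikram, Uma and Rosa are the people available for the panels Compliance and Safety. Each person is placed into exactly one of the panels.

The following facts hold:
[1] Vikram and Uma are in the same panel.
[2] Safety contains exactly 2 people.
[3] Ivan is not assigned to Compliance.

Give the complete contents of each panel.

Compliance = {Uma, Vikram}; Safety = {Ivan, Rosa}

From (3): Ivan ∉ Compliance.
Only one panel left: Ivan ∈ Safety.
Suppose Vikram ∉ Compliance: no assignment then satisfies all the clues, so Vikram ∈ Compliance.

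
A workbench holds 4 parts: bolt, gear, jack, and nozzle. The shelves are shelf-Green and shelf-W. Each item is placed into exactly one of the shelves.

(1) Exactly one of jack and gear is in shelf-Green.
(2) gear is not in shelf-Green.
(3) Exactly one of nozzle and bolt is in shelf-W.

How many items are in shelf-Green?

From (2): gear ∉ shelf-Green.
(1) (exactly one): jack ∈ shelf-Green.
Only one shelf left: gear ∈ shelf-W.

2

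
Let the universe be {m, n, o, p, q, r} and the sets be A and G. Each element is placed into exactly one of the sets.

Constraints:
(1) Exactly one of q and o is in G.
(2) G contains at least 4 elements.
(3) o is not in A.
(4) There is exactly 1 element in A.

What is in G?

G = {m, n, o, p, r}

From (3): o ∉ A.
Only one set left: o ∈ G.
(1) (exactly one): q ∉ G.
Only one set left: q ∈ A.
(4): A already has 1, so the rest are out.
Only one set left: m ∈ G.
Only one set left: n ∈ G.
Only one set left: p ∈ G.
Only one set left: r ∈ G.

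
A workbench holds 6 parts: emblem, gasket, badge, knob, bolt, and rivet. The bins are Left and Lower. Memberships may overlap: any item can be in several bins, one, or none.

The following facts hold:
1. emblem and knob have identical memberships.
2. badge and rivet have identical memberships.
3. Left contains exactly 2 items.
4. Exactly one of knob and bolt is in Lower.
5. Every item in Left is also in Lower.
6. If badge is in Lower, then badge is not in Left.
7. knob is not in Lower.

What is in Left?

Left = {bolt, gasket}

From (7): knob ∉ Lower.
(1): emblem matches knob: emblem ∉ Lower.
(4) (exactly one): bolt ∈ Lower.
(5) contrapositive: emblem ∉ Left.
(5) contrapositive: knob ∉ Left.
Suppose gasket ∉ Left: no assignment then satisfies all the clues, so gasket ∈ Left.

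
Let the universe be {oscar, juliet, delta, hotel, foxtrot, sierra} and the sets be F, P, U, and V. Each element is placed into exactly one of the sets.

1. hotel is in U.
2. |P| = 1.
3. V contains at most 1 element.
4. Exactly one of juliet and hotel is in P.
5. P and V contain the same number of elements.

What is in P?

From (1): hotel ∈ U.
(4) (exactly one): juliet ∈ P.
(2): P already has 1, so the rest are out.

P = {juliet}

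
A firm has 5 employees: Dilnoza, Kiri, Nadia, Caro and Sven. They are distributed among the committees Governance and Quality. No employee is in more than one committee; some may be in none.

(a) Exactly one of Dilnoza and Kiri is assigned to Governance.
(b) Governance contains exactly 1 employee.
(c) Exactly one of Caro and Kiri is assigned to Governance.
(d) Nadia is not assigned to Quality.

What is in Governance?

Governance = {Kiri}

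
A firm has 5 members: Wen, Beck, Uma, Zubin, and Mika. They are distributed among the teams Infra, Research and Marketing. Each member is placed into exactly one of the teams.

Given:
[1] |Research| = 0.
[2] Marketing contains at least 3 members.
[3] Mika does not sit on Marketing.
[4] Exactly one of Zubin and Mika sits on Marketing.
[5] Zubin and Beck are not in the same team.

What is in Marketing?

From (3): Mika ∉ Marketing.
(1): Research already has 0, so the rest are out.
(4) (exactly one): Zubin ∈ Marketing.
(5): Beck ∉ Marketing.
Only one team left: Beck ∈ Infra.
Only one team left: Mika ∈ Infra.
(2): only 3 candidates remain for Marketing, so all are in.

Marketing = {Uma, Wen, Zubin}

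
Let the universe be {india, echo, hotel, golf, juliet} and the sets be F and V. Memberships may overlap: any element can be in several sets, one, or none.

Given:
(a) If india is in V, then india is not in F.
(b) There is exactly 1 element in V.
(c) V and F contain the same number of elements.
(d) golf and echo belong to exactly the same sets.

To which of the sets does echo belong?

echo: none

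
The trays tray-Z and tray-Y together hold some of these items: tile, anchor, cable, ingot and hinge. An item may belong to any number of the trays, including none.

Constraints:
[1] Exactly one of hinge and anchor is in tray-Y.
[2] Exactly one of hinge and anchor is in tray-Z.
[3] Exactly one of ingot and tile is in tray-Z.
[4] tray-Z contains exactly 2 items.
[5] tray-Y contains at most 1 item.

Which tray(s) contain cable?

cable: none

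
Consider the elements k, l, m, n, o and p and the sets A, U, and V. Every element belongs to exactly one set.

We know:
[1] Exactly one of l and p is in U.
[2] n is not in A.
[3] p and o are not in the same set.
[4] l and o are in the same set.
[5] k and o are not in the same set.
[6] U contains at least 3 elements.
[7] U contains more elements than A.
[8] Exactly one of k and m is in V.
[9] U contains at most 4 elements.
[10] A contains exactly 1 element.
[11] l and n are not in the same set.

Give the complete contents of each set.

From (2): n ∉ A.
Suppose k ∈ A: no assignment then satisfies all the clues, so k ∉ A.

A = {p}; U = {l, m, o}; V = {k, n}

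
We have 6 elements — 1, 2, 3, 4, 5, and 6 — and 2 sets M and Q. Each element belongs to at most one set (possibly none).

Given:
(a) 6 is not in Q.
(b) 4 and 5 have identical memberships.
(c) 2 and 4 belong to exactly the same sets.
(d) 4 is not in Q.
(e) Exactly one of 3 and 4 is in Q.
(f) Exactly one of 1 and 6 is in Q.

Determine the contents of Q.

Q = {1, 3}

From (a): 6 ∉ Q.
From (d): 4 ∉ Q.
(b): 5 matches 4: 5 ∉ Q.
(c): 2 matches 4: 2 ∉ Q.
(e) (exactly one): 3 ∈ Q.
(f) (exactly one): 1 ∈ Q.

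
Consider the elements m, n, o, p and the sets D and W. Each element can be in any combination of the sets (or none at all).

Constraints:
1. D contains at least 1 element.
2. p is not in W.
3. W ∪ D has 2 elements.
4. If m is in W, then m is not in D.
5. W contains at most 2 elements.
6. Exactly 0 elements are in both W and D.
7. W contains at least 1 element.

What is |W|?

1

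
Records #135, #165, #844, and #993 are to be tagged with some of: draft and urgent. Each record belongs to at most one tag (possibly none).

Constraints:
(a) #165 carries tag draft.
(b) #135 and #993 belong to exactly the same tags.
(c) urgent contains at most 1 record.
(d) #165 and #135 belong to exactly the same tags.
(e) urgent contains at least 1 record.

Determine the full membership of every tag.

draft = {#135, #165, #993}; urgent = {#844}

From (a): #165 ∈ draft.
(d): #135 matches #165: #135 ∈ draft.
(b): #993 matches #135: #993 ∈ draft.
(e): only 1 candidates remain for urgent, so all are in.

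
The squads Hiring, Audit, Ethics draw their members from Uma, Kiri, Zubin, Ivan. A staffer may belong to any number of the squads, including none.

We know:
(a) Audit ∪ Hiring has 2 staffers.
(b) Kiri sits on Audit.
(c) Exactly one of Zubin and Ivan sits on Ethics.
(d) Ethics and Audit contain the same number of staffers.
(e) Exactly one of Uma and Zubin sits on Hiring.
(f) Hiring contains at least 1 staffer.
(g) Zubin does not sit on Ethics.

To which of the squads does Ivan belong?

Ivan: Ethics

From (b): Kiri ∈ Audit.
From (g): Zubin ∉ Ethics.
(c) (exactly one): Ivan ∈ Ethics.
Suppose Ivan ∈ Hiring: no assignment then satisfies all the clues, so Ivan ∉ Hiring.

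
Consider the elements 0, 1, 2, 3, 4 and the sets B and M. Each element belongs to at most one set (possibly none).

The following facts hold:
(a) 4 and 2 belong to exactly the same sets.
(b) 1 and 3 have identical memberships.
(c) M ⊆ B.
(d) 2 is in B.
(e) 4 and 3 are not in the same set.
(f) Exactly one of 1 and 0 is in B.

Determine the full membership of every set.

B = {0, 2, 4}; M = {}

From (d): 2 ∈ B.
(a): 4 matches 2: 4 ∈ B.
(e): 3 ∉ B.
(b): 1 matches 3: 1 ∉ B.
(c) contrapositive: 1 ∉ M.
(c) contrapositive: 3 ∉ M.
(f) (exactly one): 0 ∈ B.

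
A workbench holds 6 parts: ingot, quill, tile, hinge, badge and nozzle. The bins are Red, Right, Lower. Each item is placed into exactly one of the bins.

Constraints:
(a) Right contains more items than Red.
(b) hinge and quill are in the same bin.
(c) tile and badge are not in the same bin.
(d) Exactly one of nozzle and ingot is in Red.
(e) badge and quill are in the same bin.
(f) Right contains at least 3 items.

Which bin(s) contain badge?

badge: Right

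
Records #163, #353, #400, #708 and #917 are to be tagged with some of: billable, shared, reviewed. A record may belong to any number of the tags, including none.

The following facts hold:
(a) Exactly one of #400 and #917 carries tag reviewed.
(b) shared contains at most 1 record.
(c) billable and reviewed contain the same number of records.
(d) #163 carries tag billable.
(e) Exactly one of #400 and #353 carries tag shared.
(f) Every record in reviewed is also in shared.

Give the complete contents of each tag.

From (d): #163 ∈ billable.
Suppose #163 ∈ shared: no assignment then satisfies all the clues, so #163 ∉ shared.

billable = {#163}; shared = {#400}; reviewed = {#400}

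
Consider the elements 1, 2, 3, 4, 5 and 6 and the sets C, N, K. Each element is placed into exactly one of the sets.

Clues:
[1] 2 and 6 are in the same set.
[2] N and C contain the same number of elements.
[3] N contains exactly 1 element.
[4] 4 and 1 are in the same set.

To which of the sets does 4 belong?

4: K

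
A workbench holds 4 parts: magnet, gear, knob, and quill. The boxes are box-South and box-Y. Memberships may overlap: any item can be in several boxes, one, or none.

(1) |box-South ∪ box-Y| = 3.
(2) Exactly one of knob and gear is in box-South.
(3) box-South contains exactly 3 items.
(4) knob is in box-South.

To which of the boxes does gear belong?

gear: none

From (4): knob ∈ box-South.
(2) (exactly one): gear ∉ box-South.
(3): only 3 candidates remain for box-South, so all are in.
Suppose gear ∈ box-Y: no assignment then satisfies all the clues, so gear ∉ box-Y.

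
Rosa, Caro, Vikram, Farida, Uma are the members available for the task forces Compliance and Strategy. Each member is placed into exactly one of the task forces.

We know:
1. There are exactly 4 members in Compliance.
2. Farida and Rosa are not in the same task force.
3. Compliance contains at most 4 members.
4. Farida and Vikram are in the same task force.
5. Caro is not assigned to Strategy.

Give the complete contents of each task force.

Compliance = {Caro, Farida, Uma, Vikram}; Strategy = {Rosa}

From (5): Caro ∉ Strategy.
Only one task force left: Caro ∈ Compliance.
Suppose Rosa ∈ Compliance: no assignment then satisfies all the clues, so Rosa ∉ Compliance.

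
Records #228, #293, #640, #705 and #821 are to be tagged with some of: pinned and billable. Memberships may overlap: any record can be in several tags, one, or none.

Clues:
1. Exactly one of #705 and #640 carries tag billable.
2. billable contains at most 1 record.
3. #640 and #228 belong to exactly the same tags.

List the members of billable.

billable = {#705}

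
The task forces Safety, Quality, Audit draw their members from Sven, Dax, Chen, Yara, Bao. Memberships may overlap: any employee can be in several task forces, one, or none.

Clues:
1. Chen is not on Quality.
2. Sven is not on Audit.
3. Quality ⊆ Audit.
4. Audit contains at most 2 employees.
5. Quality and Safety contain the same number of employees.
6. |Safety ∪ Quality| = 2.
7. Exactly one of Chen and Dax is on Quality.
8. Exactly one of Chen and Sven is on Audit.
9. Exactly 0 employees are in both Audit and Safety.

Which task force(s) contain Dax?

Dax: Audit, Quality

From (1): Chen ∉ Quality.
From (2): Sven ∉ Audit.
(3) contrapositive: Sven ∉ Quality.
(7) (exactly one): Dax ∈ Quality.
(8) (exactly one): Chen ∈ Audit.
(3) with Dax ∈ Quality: Dax ∈ Audit.
(4): Audit already has 2, so the rest are out.
(3) contrapositive: Yara ∉ Quality.
(3) contrapositive: Bao ∉ Quality.
Suppose Dax ∈ Safety: no assignment then satisfies all the clues, so Dax ∉ Safety.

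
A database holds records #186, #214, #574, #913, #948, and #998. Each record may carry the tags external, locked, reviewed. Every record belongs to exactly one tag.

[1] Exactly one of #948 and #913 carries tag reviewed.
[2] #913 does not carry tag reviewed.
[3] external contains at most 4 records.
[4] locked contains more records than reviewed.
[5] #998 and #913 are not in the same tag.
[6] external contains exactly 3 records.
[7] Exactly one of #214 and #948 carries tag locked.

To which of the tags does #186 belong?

#186: external

From (2): #913 ∉ reviewed.
(1) (exactly one): #948 ∈ reviewed.
(7) (exactly one): #214 ∈ locked.
Suppose #186 ∉ external: no assignment then satisfies all the clues, so #186 ∈ external.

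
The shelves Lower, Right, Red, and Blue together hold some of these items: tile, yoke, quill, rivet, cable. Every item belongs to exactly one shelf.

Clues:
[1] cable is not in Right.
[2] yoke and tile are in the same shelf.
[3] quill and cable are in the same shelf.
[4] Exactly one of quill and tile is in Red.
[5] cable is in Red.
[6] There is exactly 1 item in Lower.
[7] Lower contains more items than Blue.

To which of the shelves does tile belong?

tile: Right

From (1): cable ∉ Right.
From (5): cable ∈ Red.
(3): quill matches cable: quill ∉ Lower.
(3): quill matches cable: quill ∉ Right.
(3): quill matches cable: quill ∈ Red.
(4) (exactly one): tile ∉ Red.
(2): yoke matches tile: yoke ∉ Red.
Suppose tile ∈ Lower: no assignment then satisfies all the clues, so tile ∉ Lower.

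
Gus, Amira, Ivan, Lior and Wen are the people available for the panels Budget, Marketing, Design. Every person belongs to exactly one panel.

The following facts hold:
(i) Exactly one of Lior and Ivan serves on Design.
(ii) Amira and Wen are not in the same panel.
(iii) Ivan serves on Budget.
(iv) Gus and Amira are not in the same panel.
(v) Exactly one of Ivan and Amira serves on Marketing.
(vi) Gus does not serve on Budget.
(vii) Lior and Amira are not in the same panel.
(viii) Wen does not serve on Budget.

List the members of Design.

Design = {Gus, Lior, Wen}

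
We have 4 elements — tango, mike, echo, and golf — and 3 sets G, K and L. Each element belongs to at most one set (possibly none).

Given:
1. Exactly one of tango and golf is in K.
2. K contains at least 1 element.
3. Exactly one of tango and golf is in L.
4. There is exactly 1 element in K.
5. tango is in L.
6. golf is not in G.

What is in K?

K = {golf}

From (5): tango ∈ L.
From (6): golf ∉ G.
(1) (exactly one): golf ∈ K.
(4): K already has 1, so the rest are out.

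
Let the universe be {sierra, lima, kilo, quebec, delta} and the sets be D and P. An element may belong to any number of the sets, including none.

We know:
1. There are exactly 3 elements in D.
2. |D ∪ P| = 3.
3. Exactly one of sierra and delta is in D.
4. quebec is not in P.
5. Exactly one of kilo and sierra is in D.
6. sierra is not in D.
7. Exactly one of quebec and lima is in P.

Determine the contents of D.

From (4): quebec ∉ P.
From (6): sierra ∉ D.
(3) (exactly one): delta ∈ D.
(5) (exactly one): kilo ∈ D.
(7) (exactly one): lima ∈ P.
Suppose lima ∉ D: no assignment then satisfies all the clues, so lima ∈ D.

D = {delta, kilo, lima}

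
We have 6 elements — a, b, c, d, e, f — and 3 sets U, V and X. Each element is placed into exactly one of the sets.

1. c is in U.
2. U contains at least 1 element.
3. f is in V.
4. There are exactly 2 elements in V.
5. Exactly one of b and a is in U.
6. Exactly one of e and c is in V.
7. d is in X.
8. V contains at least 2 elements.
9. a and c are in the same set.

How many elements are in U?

From (1): c ∈ U.
From (3): f ∈ V.
From (7): d ∈ X.
(6) (exactly one): e ∈ V.
(9): a matches c: a ∈ U.
(4): V already has 2, so the rest are out.
(5) (exactly one): b ∉ U.
Only one set left: b ∈ X.

2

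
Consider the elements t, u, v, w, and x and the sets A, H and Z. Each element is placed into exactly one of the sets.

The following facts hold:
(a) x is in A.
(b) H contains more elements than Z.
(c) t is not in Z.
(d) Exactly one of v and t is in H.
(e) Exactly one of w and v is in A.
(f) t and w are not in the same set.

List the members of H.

H = {t, u}

From (a): x ∈ A.
From (c): t ∉ Z.
Suppose t ∉ H: no assignment then satisfies all the clues, so t ∈ H.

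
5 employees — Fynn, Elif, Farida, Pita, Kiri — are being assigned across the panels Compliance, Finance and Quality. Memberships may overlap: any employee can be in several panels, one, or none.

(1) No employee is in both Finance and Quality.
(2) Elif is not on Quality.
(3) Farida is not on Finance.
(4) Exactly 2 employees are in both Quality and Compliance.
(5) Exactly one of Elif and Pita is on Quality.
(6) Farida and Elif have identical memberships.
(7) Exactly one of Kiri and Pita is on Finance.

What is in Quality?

From (2): Elif ∉ Quality.
From (3): Farida ∉ Finance.
(5) (exactly one): Pita ∈ Quality.
(6): Elif matches Farida: Elif ∉ Finance.
(6): Farida matches Elif: Farida ∉ Quality.
(1) (disjoint): Pita ∉ Finance.
(7) (exactly one): Kiri ∈ Finance.
(1) (disjoint): Kiri ∉ Quality.
Suppose Fynn ∉ Quality: no assignment then satisfies all the clues, so Fynn ∈ Quality.

Quality = {Fynn, Pita}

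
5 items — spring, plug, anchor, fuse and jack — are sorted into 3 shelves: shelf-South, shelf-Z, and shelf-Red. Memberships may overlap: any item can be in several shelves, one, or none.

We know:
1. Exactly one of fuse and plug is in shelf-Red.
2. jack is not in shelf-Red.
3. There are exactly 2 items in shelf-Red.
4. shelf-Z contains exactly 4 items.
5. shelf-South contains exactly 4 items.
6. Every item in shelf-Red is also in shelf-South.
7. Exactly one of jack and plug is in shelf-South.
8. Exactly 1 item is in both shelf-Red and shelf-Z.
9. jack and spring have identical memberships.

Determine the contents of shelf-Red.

shelf-Red = {anchor, fuse}

From (2): jack ∉ shelf-Red.
(9): spring matches jack: spring ∉ shelf-Red.
Suppose plug ∈ shelf-Red: no assignment then satisfies all the clues, so plug ∉ shelf-Red.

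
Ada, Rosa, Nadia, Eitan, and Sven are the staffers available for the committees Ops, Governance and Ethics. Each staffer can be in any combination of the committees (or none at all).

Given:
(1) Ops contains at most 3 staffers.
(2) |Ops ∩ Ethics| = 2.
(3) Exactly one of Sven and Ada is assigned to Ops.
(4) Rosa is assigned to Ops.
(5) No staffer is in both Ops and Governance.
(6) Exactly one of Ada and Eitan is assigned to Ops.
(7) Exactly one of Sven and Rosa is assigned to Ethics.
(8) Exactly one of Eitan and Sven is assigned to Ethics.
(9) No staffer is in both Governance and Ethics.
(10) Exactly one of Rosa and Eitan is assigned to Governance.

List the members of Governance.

From (4): Rosa ∈ Ops.
(5) (disjoint): Rosa ∉ Governance.
(10) (exactly one): Eitan ∈ Governance.
(5) (disjoint): Eitan ∉ Ops.
(6) (exactly one): Ada ∈ Ops.
(9) (disjoint): Eitan ∉ Ethics.
(3) (exactly one): Sven ∉ Ops.
(5) (disjoint): Ada ∉ Governance.
(8) (exactly one): Sven ∈ Ethics.
(9) (disjoint): Sven ∉ Governance.
(7) (exactly one): Rosa ∉ Ethics.
Suppose Nadia ∈ Governance: no assignment then satisfies all the clues, so Nadia ∉ Governance.

Governance = {Eitan}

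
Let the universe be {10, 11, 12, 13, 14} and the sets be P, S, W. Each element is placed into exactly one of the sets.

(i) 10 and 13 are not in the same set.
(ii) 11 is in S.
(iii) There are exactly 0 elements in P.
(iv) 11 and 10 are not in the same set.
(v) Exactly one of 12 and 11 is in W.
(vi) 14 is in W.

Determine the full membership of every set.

From (ii): 11 ∈ S.
From (vi): 14 ∈ W.
(iii): P already has 0, so the rest are out.
(iv): 10 ∉ S.
(v) (exactly one): 12 ∈ W.
Only one set left: 10 ∈ W.
(i): 13 ∉ W.
Only one set left: 13 ∈ S.

P = {}; S = {11, 13}; W = {10, 12, 14}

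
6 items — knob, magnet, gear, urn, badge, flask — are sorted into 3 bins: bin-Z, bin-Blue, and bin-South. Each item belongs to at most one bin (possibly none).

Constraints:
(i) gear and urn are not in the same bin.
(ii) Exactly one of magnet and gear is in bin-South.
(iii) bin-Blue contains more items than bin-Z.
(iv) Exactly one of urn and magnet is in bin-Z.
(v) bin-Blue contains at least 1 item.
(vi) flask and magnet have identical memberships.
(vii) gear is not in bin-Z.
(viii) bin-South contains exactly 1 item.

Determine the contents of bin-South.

bin-South = {gear}

From (vii): gear ∉ bin-Z.
Suppose knob ∈ bin-South: no assignment then satisfies all the clues, so knob ∉ bin-South.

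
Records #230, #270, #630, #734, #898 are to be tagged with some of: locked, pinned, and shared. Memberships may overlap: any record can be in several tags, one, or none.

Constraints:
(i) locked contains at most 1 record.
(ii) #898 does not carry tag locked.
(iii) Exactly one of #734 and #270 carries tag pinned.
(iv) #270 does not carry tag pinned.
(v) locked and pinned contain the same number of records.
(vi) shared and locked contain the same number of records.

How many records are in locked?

1

From (ii): #898 ∉ locked.
From (iv): #270 ∉ pinned.
(iii) (exactly one): #734 ∈ pinned.
Suppose #230 ∈ pinned: no assignment then satisfies all the clues, so #230 ∉ pinned.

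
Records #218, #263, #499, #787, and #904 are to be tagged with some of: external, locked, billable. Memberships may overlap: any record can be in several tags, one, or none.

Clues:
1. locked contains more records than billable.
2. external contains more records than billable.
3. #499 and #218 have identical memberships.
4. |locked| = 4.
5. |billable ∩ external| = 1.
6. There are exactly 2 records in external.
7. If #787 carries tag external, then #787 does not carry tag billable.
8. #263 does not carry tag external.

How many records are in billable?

1

From (8): #263 ∉ external.
Suppose #218 ∈ external: no assignment then satisfies all the clues, so #218 ∉ external.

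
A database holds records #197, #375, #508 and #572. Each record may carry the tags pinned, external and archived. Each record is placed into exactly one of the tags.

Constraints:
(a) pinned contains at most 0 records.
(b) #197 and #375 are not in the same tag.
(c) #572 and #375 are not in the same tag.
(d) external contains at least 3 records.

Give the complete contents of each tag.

pinned = {}; external = {#197, #508, #572}; archived = {#375}

(a): pinned already has 0, so the rest are out.
Suppose #197 ∉ external: no assignment then satisfies all the clues, so #197 ∈ external.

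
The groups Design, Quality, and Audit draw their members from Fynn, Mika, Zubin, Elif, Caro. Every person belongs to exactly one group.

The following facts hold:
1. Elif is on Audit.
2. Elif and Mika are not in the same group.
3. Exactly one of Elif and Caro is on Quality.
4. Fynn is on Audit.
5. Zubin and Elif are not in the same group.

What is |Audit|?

From (1): Elif ∈ Audit.
From (4): Fynn ∈ Audit.
(2): Mika ∉ Audit.
(3) (exactly one): Caro ∈ Quality.
(5): Zubin ∉ Audit.

2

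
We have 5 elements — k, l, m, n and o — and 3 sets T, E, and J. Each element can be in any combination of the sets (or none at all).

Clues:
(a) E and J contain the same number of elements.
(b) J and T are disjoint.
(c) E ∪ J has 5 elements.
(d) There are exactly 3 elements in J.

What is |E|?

3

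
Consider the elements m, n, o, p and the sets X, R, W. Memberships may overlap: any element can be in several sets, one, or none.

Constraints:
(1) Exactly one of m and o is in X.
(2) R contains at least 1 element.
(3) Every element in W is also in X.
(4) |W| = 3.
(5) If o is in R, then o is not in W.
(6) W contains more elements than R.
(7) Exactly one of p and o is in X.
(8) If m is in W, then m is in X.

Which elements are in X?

X = {m, n, p}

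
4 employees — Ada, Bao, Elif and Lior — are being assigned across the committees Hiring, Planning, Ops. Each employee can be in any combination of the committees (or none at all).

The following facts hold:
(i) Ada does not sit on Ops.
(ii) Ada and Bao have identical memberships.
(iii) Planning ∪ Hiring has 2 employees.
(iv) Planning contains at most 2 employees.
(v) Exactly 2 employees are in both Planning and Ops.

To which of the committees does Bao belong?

Bao: none

From (i): Ada ∉ Ops.
(ii): Bao matches Ada: Bao ∉ Ops.
Suppose Bao ∈ Hiring: no assignment then satisfies all the clues, so Bao ∉ Hiring.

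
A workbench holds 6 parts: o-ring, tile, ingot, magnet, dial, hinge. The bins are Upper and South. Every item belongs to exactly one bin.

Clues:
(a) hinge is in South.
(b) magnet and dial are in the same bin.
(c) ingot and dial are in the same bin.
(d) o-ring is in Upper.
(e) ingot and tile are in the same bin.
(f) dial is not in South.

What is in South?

South = {hinge}

From (a): hinge ∈ South.
From (d): o-ring ∈ Upper.
From (f): dial ∉ South.
(b): magnet matches dial: magnet ∉ South.
(c): ingot matches dial: ingot ∉ South.
(e): tile matches ingot: tile ∉ South.
Only one bin left: tile ∈ Upper.
Only one bin left: ingot ∈ Upper.
Only one bin left: magnet ∈ Upper.
Only one bin left: dial ∈ Upper.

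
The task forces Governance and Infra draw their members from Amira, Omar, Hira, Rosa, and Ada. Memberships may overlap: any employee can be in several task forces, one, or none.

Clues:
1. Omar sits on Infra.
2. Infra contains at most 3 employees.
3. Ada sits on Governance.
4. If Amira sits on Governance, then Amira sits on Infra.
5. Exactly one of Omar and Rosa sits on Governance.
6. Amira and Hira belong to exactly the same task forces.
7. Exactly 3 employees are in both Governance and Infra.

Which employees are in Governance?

Governance = {Ada, Amira, Hira, Omar}

From (1): Omar ∈ Infra.
From (3): Ada ∈ Governance.
Suppose Amira ∉ Governance: no assignment then satisfies all the clues, so Amira ∈ Governance.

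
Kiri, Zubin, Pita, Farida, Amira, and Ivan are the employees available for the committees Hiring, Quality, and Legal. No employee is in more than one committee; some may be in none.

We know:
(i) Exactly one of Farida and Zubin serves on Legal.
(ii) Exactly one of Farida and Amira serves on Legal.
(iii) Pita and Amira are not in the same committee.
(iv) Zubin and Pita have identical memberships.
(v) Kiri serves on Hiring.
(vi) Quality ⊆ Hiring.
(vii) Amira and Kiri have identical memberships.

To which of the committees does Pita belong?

Pita: none

From (v): Kiri ∈ Hiring.
(vii): Amira matches Kiri: Amira ∈ Hiring.
(ii) (exactly one): Farida ∈ Legal.
(iii): Pita ∉ Hiring.
(iv): Zubin matches Pita: Zubin ∉ Hiring.
(vi) contrapositive: Zubin ∉ Quality.
(vi) contrapositive: Pita ∉ Quality.
(i) (exactly one): Zubin ∉ Legal.
(iv): Pita matches Zubin: Pita ∉ Legal.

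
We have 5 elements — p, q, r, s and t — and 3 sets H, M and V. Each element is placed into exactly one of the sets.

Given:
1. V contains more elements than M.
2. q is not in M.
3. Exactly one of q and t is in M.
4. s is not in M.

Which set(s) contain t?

From (2): q ∉ M.
From (4): s ∉ M.
(3) (exactly one): t ∈ M.

t: M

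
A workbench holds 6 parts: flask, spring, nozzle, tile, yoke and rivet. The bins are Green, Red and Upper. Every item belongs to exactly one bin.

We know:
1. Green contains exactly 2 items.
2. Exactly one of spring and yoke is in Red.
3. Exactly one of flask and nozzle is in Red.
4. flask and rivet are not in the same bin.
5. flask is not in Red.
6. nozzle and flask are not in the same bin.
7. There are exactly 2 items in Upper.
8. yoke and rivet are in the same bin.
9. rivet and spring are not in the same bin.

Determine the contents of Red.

Red = {nozzle, spring}

From (5): flask ∉ Red.
(3) (exactly one): nozzle ∈ Red.
Suppose spring ∉ Red: no assignment then satisfies all the clues, so spring ∈ Red.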